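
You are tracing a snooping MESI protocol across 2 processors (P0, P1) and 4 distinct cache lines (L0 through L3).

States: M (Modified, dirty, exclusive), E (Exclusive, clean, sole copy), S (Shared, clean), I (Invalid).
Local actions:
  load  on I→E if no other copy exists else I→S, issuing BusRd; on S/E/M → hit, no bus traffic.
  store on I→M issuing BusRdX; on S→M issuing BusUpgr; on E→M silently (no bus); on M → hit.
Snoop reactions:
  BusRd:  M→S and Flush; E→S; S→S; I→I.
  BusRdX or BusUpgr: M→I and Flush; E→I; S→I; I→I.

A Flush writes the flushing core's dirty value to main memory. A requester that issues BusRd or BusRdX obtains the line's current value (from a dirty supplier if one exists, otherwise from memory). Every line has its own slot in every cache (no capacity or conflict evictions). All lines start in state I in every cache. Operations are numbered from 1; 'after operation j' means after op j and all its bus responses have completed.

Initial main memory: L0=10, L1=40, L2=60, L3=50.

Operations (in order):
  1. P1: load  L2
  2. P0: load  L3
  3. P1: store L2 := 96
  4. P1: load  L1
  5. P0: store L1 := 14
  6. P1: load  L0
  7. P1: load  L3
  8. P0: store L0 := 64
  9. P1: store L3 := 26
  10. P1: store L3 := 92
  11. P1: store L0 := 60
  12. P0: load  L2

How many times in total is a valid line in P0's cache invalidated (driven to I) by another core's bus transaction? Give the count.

step 1: P1: load  L2  ⟶  IE  (L2)  txn=BusRd  M[L2]=60
step 2: P0: load  L3  ⟶  EI  (L3)  txn=BusRd  M[L3]=50
step 3: P1: store L2 := 96  ⟶  IM  (L2)  txn=∅  M[L2]=60
step 4: P1: load  L1  ⟶  IE  (L1)  txn=BusRd  M[L1]=40
step 5: P0: store L1 := 14  ⟶  MI  (L1)  txn=BusRdX  M[L1]=40
step 6: P1: load  L0  ⟶  IE  (L0)  txn=BusRd  M[L0]=10
step 7: P1: load  L3  ⟶  SS  (L3)  txn=BusRd  M[L3]=50
step 8: P0: store L0 := 64  ⟶  MI  (L0)  txn=BusRdX  M[L0]=10
step 9: P1: store L3 := 26  ⟶  IM  (L3)  txn=BusUpgr  M[L3]=50
step 10: P1: store L3 := 92  ⟶  IM  (L3)  txn=∅  M[L3]=50
step 11: P1: store L0 := 60  ⟶  IM  (L0)  txn=BusRdX+Flush  M[L0]=64
step 12: P0: load  L2  ⟶  SS  (L2)  txn=BusRd+Flush  M[L2]=96

invalidations = 2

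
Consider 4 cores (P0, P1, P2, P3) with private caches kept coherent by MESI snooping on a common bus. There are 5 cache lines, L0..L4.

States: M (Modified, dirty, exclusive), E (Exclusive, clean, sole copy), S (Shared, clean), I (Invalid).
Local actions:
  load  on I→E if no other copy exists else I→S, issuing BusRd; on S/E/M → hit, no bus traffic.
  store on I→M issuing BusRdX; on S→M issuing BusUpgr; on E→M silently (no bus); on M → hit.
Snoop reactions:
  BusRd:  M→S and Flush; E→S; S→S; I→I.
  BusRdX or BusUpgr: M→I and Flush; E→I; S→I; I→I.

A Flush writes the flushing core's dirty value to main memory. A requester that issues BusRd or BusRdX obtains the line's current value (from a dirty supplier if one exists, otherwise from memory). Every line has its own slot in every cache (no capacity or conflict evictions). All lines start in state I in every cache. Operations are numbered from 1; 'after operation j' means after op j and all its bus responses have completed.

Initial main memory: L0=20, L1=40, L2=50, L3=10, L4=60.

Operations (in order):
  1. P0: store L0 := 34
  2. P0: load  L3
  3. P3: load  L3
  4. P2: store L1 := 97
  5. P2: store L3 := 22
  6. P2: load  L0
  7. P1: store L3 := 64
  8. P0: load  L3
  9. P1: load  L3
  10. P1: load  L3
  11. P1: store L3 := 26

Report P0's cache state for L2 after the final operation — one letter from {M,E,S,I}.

state = I

step 1: P0: store L0 := 34  ⟶  MIII  (L0)  txn=BusRdX  M[L0]=20
step 2: P0: load  L3  ⟶  EIII  (L3)  txn=BusRd  M[L3]=10
step 3: P3: load  L3  ⟶  SIIS  (L3)  txn=BusRd  M[L3]=10
step 4: P2: store L1 := 97  ⟶  IIMI  (L1)  txn=BusRdX  M[L1]=40
step 5: P2: store L3 := 22  ⟶  IIMI  (L3)  txn=BusRdX  M[L3]=10
step 6: P2: load  L0  ⟶  SISI  (L0)  txn=BusRd+Flush  M[L0]=34
step 7: P1: store L3 := 64  ⟶  IMII  (L3)  txn=BusRdX+Flush  M[L3]=22
step 8: P0: load  L3  ⟶  SSII  (L3)  txn=BusRd+Flush  M[L3]=64
step 9: P1: load  L3  ⟶  SSII  (L3)  txn=∅  M[L3]=64
step 10: P1: load  L3  ⟶  SSII  (L3)  txn=∅  M[L3]=64
step 11: P1: store L3 := 26  ⟶  IMII  (L3)  txn=BusUpgr  M[L3]=64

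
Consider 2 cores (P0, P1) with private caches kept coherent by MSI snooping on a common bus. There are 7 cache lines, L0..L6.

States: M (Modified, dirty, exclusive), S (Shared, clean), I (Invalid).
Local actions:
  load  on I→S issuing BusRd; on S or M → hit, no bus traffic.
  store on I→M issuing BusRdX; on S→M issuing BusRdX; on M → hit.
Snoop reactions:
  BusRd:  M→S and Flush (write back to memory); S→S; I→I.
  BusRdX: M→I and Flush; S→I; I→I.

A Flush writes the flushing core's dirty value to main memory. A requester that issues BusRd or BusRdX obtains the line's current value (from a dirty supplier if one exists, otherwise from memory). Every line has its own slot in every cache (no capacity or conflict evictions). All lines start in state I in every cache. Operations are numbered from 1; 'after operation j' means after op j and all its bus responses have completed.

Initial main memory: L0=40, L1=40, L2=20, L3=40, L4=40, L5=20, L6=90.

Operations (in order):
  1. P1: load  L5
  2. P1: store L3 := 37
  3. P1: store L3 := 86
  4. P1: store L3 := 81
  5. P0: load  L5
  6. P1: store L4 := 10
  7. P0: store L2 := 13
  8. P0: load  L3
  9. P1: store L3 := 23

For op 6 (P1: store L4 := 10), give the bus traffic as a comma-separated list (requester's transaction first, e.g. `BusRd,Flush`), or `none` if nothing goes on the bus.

bus = BusRdX

step 1: P1: load  L5  ⟶  IS  (L5)  txn=BusRd  M[L5]=20
step 2: P1: store L3 := 37  ⟶  IM  (L3)  txn=BusRdX  M[L3]=40
step 3: P1: store L3 := 86  ⟶  IM  (L3)  txn=∅  M[L3]=40
step 4: P1: store L3 := 81  ⟶  IM  (L3)  txn=∅  M[L3]=40
step 5: P0: load  L5  ⟶  SS  (L5)  txn=BusRd  M[L5]=20
step 6: P1: store L4 := 10  ⟶  IM  (L4)  txn=BusRdX  M[L4]=40
step 7: P0: store L2 := 13  ⟶  MI  (L2)  txn=BusRdX  M[L2]=20
step 8: P0: load  L3  ⟶  SS  (L3)  txn=BusRd+Flush  M[L3]=81
step 9: P1: store L3 := 23  ⟶  IM  (L3)  txn=BusRdX  M[L3]=81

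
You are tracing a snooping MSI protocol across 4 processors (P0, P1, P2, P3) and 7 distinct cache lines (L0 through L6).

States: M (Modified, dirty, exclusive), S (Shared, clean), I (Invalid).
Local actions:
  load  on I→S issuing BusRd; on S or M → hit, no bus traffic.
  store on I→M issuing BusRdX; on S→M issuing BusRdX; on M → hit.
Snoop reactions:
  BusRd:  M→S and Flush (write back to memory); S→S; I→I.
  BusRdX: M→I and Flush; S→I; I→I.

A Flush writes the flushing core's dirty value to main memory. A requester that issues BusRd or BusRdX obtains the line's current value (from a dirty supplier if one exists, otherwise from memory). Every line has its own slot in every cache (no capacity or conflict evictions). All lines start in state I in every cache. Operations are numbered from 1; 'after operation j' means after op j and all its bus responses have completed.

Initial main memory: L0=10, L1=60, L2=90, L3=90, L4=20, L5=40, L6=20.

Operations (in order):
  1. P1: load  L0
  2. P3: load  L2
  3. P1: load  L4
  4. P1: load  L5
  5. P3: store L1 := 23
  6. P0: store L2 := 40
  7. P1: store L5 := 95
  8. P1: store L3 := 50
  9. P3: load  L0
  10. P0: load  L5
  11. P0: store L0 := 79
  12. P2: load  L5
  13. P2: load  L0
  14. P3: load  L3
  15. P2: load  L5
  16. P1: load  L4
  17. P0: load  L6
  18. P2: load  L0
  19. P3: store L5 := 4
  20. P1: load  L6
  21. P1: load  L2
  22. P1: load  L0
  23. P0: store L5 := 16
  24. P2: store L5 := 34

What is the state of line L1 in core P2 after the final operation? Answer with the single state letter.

[1] P1: load  L0 | P0:I, P1:S(10), P2:I, P3:I | bus: BusRd
[2] P3: load  L2 | P0:I, P1:I, P2:I, P3:S(90) | bus: BusRd
[3] P1: load  L4 | P0:I, P1:S(20), P2:I, P3:I | bus: BusRd
[4] P1: load  L5 | P0:I, P1:S(40), P2:I, P3:I | bus: BusRd
[5] P3: store L1 := 23 | P0:I, P1:I, P2:I, P3:M(23) | bus: BusRdX
[6] P0: store L2 := 40 | P0:M(40), P1:I, P2:I, P3:I | bus: BusRdX
[7] P1: store L5 := 95 | P0:I, P1:M(95), P2:I, P3:I | bus: BusRdX
[8] P1: store L3 := 50 | P0:I, P1:M(50), P2:I, P3:I | bus: BusRdX
[9] P3: load  L0 | P0:I, P1:S(10), P2:I, P3:S(10) | bus: BusRd
[10] P0: load  L5 | P0:S(95), P1:S(95), P2:I, P3:I | bus: BusRd,Flush
[11] P0: store L0 := 79 | P0:M(79), P1:I, P2:I, P3:I | bus: BusRdX
[12] P2: load  L5 | P0:S(95), P1:S(95), P2:S(95), P3:I | bus: BusRd
[13] P2: load  L0 | P0:S(79), P1:I, P2:S(79), P3:I | bus: BusRd,Flush
[14] P3: load  L3 | P0:I, P1:S(50), P2:I, P3:S(50) | bus: BusRd,Flush
[15] P2: load  L5 | P0:S(95), P1:S(95), P2:S(95), P3:I | bus: none
[16] P1: load  L4 | P0:I, P1:S(20), P2:I, P3:I | bus: none
[17] P0: load  L6 | P0:S(20), P1:I, P2:I, P3:I | bus: BusRd
[18] P2: load  L0 | P0:S(79), P1:I, P2:S(79), P3:I | bus: none
[19] P3: store L5 := 4 | P0:I, P1:I, P2:I, P3:M(4) | bus: BusRdX
[20] P1: load  L6 | P0:S(20), P1:S(20), P2:I, P3:I | bus: BusRd
[21] P1: load  L2 | P0:S(40), P1:S(40), P2:I, P3:I | bus: BusRd,Flush
[22] P1: load  L0 | P0:S(79), P1:S(79), P2:S(79), P3:I | bus: BusRd
[23] P0: store L5 := 16 | P0:M(16), P1:I, P2:I, P3:I | bus: BusRdX,Flush
[24] P2: store L5 := 34 | P0:I, P1:I, P2:M(34), P3:I | bus: BusRdX,Flush

state = I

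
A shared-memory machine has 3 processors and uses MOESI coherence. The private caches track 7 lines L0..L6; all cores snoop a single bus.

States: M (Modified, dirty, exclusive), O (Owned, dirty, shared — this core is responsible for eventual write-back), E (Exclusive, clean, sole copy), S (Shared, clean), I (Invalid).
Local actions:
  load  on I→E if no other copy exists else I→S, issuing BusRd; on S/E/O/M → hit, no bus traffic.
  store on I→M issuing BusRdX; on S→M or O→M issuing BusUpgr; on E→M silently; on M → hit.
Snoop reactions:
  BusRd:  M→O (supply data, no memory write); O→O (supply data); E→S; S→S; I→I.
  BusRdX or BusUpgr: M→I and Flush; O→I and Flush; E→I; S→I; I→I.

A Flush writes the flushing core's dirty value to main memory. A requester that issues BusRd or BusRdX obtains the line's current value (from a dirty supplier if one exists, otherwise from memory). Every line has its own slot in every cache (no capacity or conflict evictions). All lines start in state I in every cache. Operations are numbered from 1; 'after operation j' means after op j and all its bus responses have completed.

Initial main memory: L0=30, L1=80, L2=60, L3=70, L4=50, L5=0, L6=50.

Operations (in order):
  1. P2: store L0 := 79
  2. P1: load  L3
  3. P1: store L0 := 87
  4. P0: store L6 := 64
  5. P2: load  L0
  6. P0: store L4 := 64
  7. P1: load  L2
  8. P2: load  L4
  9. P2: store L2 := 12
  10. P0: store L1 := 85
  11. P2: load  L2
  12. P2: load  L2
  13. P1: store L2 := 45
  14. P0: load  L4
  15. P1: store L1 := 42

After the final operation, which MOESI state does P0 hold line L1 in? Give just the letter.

step 1: P2: store L0 := 79  ⟶  IIM  (L0)  txn=BusRdX  M[L0]=30
step 2: P1: load  L3  ⟶  IEI  (L3)  txn=BusRd  M[L3]=70
step 3: P1: store L0 := 87  ⟶  IMI  (L0)  txn=BusRdX+Flush  M[L0]=79
step 4: P0: store L6 := 64  ⟶  MII  (L6)  txn=BusRdX  M[L6]=50
step 5: P2: load  L0  ⟶  IOS  (L0)  txn=BusRd  M[L0]=79
step 6: P0: store L4 := 64  ⟶  MII  (L4)  txn=BusRdX  M[L4]=50
step 7: P1: load  L2  ⟶  IEI  (L2)  txn=BusRd  M[L2]=60
step 8: P2: load  L4  ⟶  OIS  (L4)  txn=BusRd  M[L4]=50
step 9: P2: store L2 := 12  ⟶  IIM  (L2)  txn=BusRdX  M[L2]=60
step 10: P0: store L1 := 85  ⟶  MII  (L1)  txn=BusRdX  M[L1]=80
step 11: P2: load  L2  ⟶  IIM  (L2)  txn=∅  M[L2]=60
step 12: P2: load  L2  ⟶  IIM  (L2)  txn=∅  M[L2]=60
step 13: P1: store L2 := 45  ⟶  IMI  (L2)  txn=BusRdX+Flush  M[L2]=12
step 14: P0: load  L4  ⟶  OIS  (L4)  txn=∅  M[L4]=50
step 15: P1: store L1 := 42  ⟶  IMI  (L1)  txn=BusRdX+Flush  M[L1]=85

state = I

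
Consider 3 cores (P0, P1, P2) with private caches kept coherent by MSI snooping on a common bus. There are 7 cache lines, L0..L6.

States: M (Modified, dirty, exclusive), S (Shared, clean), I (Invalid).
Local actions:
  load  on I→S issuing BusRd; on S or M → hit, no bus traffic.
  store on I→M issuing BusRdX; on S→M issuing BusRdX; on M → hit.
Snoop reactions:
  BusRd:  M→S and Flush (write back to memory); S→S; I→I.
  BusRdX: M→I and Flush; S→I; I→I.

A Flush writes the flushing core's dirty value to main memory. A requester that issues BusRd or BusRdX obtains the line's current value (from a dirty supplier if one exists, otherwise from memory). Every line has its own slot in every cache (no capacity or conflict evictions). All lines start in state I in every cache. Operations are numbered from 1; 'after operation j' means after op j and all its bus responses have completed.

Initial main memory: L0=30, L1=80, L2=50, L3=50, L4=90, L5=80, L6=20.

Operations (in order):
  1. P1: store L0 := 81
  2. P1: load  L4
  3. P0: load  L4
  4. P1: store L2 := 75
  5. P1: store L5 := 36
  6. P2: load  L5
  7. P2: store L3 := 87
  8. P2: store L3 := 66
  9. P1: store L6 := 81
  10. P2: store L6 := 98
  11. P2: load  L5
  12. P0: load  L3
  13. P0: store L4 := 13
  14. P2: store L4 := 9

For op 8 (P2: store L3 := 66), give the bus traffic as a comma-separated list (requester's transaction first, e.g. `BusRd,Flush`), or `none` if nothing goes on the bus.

bus = none

  op1 P1: store L0 := 81 → I/M/I on L0; bus BusRdX; mem=30
  op2 P1: load  L4 → I/S/I on L4; bus BusRd; mem=90
  op3 P0: load  L4 → S/S/I on L4; bus BusRd; mem=90
  op4 P1: store L2 := 75 → I/M/I on L2; bus BusRdX; mem=50
  op5 P1: store L5 := 36 → I/M/I on L5; bus BusRdX; mem=80
  op6 P2: load  L5 → I/S/S on L5; bus BusRd Flush; mem=36
  op7 P2: store L3 := 87 → I/I/M on L3; bus BusRdX; mem=50
  op8 P2: store L3 := 66 → I/I/M on L3; bus (none); mem=50
  op9 P1: store L6 := 81 → I/M/I on L6; bus BusRdX; mem=20
  op10 P2: store L6 := 98 → I/I/M on L6; bus BusRdX Flush; mem=81
  op11 P2: load  L5 → I/S/S on L5; bus (none); mem=36
  op12 P0: load  L3 → S/I/S on L3; bus BusRd Flush; mem=66
  op13 P0: store L4 := 13 → M/I/I on L4; bus BusRdX; mem=90
  op14 P2: store L4 := 9 → I/I/M on L4; bus BusRdX Flush; mem=13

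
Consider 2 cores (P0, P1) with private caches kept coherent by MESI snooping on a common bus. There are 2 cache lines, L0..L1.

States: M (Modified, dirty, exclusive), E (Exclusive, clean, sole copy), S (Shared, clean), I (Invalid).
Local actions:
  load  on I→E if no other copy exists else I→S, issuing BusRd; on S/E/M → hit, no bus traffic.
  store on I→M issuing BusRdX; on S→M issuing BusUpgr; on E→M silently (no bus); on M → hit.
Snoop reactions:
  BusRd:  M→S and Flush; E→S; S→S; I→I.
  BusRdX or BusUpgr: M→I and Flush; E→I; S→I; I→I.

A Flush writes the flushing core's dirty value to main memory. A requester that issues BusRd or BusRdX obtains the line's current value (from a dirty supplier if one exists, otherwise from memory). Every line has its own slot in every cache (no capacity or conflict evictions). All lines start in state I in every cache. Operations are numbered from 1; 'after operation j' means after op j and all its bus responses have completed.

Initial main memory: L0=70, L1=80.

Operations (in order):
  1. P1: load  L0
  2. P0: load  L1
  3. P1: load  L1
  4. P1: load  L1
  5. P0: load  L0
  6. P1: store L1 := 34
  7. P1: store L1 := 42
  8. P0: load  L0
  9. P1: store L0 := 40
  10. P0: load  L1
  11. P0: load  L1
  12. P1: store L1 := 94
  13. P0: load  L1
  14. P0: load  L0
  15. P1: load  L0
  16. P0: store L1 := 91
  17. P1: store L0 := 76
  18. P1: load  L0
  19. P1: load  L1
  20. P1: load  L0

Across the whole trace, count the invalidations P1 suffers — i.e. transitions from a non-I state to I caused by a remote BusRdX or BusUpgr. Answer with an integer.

invalidations = 1

step 1: P1: load  L0  ⟶  IE  (L0)  txn=BusRd  M[L0]=70
step 2: P0: load  L1  ⟶  EI  (L1)  txn=BusRd  M[L1]=80
step 3: P1: load  L1  ⟶  SS  (L1)  txn=BusRd  M[L1]=80
step 4: P1: load  L1  ⟶  SS  (L1)  txn=∅  M[L1]=80
step 5: P0: load  L0  ⟶  SS  (L0)  txn=BusRd  M[L0]=70
step 6: P1: store L1 := 34  ⟶  IM  (L1)  txn=BusUpgr  M[L1]=80
step 7: P1: store L1 := 42  ⟶  IM  (L1)  txn=∅  M[L1]=80
step 8: P0: load  L0  ⟶  SS  (L0)  txn=∅  M[L0]=70
step 9: P1: store L0 := 40  ⟶  IM  (L0)  txn=BusUpgr  M[L0]=70
step 10: P0: load  L1  ⟶  SS  (L1)  txn=BusRd+Flush  M[L1]=42
step 11: P0: load  L1  ⟶  SS  (L1)  txn=∅  M[L1]=42
step 12: P1: store L1 := 94  ⟶  IM  (L1)  txn=BusUpgr  M[L1]=42
step 13: P0: load  L1  ⟶  SS  (L1)  txn=BusRd+Flush  M[L1]=94
step 14: P0: load  L0  ⟶  SS  (L0)  txn=BusRd+Flush  M[L0]=40
step 15: P1: load  L0  ⟶  SS  (L0)  txn=∅  M[L0]=40
step 16: P0: store L1 := 91  ⟶  MI  (L1)  txn=BusUpgr  M[L1]=94
step 17: P1: store L0 := 76  ⟶  IM  (L0)  txn=BusUpgr  M[L0]=40
step 18: P1: load  L0  ⟶  IM  (L0)  txn=∅  M[L0]=40
step 19: P1: load  L1  ⟶  SS  (L1)  txn=BusRd+Flush  M[L1]=91
step 20: P1: load  L0  ⟶  IM  (L0)  txn=∅  M[L0]=40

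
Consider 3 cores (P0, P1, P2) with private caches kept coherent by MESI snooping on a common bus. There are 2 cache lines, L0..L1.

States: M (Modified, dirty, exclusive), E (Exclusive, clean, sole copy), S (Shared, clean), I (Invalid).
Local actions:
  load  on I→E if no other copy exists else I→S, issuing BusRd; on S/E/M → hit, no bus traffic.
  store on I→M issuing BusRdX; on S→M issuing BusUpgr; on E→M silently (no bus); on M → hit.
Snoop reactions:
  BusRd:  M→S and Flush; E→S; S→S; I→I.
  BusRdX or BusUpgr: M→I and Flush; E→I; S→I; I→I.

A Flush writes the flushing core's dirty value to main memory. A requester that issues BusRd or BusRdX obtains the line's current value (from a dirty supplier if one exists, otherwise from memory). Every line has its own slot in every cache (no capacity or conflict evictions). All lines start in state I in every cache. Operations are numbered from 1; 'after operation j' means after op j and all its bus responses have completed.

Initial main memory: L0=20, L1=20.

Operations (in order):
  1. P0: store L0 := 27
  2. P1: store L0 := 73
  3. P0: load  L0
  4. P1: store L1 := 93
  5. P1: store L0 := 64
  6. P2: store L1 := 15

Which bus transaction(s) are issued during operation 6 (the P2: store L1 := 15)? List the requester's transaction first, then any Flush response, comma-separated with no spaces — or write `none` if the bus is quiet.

bus = BusRdX,Flush

1. P0: store L0 := 27  bus=[BusRdX]  L0: P0=M P1=I P2=I  mem[L0]=20
2. P1: store L0 := 73  bus=[BusRdX,Flush]  L0: P0=I P1=M P2=I  mem[L0]=27
3. P0: load  L0  bus=[BusRd,Flush]  L0: P0=S P1=S P2=I  mem[L0]=73
4. P1: store L1 := 93  bus=[BusRdX]  L1: P0=I P1=M P2=I  mem[L1]=20
5. P1: store L0 := 64  bus=[BusUpgr]  L0: P0=I P1=M P2=I  mem[L0]=73
6. P2: store L1 := 15  bus=[BusRdX,Flush]  L1: P0=I P1=I P2=M  mem[L1]=93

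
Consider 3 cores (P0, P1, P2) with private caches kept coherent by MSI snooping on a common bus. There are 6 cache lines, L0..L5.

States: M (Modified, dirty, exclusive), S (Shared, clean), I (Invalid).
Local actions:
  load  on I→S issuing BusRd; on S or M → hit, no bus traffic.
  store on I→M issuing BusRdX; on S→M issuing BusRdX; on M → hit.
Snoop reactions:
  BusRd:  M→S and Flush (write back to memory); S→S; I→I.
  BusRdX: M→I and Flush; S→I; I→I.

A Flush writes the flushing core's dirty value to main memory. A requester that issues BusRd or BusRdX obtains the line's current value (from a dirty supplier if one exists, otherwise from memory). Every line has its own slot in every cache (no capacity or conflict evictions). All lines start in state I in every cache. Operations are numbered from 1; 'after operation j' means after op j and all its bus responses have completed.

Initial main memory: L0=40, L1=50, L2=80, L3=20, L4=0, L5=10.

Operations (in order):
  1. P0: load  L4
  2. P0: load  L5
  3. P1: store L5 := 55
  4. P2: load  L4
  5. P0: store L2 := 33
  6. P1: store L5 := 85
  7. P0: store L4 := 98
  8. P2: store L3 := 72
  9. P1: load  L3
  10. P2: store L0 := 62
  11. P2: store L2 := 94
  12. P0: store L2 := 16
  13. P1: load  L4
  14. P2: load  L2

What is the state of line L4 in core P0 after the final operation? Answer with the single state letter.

1. P0: load  L4  bus=[BusRd]  L4: P0=S P1=I P2=I  mem[L4]=0
2. P0: load  L5  bus=[BusRd]  L5: P0=S P1=I P2=I  mem[L5]=10
3. P1: store L5 := 55  bus=[BusRdX]  L5: P0=I P1=M P2=I  mem[L5]=10
4. P2: load  L4  bus=[BusRd]  L4: P0=S P1=I P2=S  mem[L4]=0
5. P0: store L2 := 33  bus=[BusRdX]  L2: P0=M P1=I P2=I  mem[L2]=80
6. P1: store L5 := 85  bus=[-]  L5: P0=I P1=M P2=I  mem[L5]=10
7. P0: store L4 := 98  bus=[BusRdX]  L4: P0=M P1=I P2=I  mem[L4]=0
8. P2: store L3 := 72  bus=[BusRdX]  L3: P0=I P1=I P2=M  mem[L3]=20
9. P1: load  L3  bus=[BusRd,Flush]  L3: P0=I P1=S P2=S  mem[L3]=72
10. P2: store L0 := 62  bus=[BusRdX]  L0: P0=I P1=I P2=M  mem[L0]=40
11. P2: store L2 := 94  bus=[BusRdX,Flush]  L2: P0=I P1=I P2=M  mem[L2]=33
12. P0: store L2 := 16  bus=[BusRdX,Flush]  L2: P0=M P1=I P2=I  mem[L2]=94
13. P1: load  L4  bus=[BusRd,Flush]  L4: P0=S P1=S P2=I  mem[L4]=98
14. P2: load  L2  bus=[BusRd,Flush]  L2: P0=S P1=I P2=S  mem[L2]=16

state = S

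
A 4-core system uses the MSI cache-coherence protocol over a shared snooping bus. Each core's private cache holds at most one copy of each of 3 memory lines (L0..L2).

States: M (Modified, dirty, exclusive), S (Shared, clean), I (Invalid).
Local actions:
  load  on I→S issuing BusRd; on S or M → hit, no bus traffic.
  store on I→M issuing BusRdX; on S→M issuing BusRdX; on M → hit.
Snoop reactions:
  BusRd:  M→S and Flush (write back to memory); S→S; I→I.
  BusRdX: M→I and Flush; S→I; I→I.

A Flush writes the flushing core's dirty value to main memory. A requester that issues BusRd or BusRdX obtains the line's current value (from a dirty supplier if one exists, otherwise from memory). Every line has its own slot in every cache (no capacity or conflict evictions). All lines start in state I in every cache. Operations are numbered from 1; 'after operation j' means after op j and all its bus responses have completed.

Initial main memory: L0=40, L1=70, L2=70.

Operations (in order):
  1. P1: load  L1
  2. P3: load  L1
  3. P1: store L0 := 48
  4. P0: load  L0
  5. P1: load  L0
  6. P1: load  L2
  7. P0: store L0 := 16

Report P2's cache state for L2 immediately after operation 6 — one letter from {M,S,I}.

  op1 P1: load  L1 → I/S/I/I on L1; bus BusRd; mem=70
  op2 P3: load  L1 → I/S/I/S on L1; bus BusRd; mem=70
  op3 P1: store L0 := 48 → I/M/I/I on L0; bus BusRdX; mem=40
  op4 P0: load  L0 → S/S/I/I on L0; bus BusRd Flush; mem=48
  op5 P1: load  L0 → S/S/I/I on L0; bus (none); mem=48
  op6 P1: load  L2 → I/S/I/I on L2; bus BusRd; mem=70
  op7 P0: store L0 := 16 → M/I/I/I on L0; bus BusRdX; mem=48

state = I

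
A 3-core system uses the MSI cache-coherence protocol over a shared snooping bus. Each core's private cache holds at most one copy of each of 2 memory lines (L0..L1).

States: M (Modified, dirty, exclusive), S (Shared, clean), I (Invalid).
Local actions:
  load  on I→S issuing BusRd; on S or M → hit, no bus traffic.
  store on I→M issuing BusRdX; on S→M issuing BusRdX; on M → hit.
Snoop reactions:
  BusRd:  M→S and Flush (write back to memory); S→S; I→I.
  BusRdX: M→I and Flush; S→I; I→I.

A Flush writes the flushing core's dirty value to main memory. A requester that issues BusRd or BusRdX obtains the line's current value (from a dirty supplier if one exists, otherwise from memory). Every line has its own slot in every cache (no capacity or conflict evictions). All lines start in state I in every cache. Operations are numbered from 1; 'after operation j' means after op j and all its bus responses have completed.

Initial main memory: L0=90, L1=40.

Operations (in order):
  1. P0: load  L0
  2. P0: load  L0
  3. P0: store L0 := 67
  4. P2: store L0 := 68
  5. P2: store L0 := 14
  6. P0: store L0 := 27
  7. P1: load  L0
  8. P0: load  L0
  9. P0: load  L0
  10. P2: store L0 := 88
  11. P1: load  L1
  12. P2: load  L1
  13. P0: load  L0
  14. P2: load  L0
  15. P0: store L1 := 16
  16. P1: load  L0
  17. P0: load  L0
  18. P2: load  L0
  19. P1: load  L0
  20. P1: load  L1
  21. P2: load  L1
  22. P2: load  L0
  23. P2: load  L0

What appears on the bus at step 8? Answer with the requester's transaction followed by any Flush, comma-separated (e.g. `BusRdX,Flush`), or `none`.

bus = none

1. P0: load  L0  bus=[BusRd]  L0: P0=S P1=I P2=I  mem[L0]=90
2. P0: load  L0  bus=[-]  L0: P0=S P1=I P2=I  mem[L0]=90
3. P0: store L0 := 67  bus=[BusRdX]  L0: P0=M P1=I P2=I  mem[L0]=90
4. P2: store L0 := 68  bus=[BusRdX,Flush]  L0: P0=I P1=I P2=M  mem[L0]=67
5. P2: store L0 := 14  bus=[-]  L0: P0=I P1=I P2=M  mem[L0]=67
6. P0: store L0 := 27  bus=[BusRdX,Flush]  L0: P0=M P1=I P2=I  mem[L0]=14
7. P1: load  L0  bus=[BusRd,Flush]  L0: P0=S P1=S P2=I  mem[L0]=27
8. P0: load  L0  bus=[-]  L0: P0=S P1=S P2=I  mem[L0]=27
9. P0: load  L0  bus=[-]  L0: P0=S P1=S P2=I  mem[L0]=27
10. P2: store L0 := 88  bus=[BusRdX]  L0: P0=I P1=I P2=M  mem[L0]=27
11. P1: load  L1  bus=[BusRd]  L1: P0=I P1=S P2=I  mem[L1]=40
12. P2: load  L1  bus=[BusRd]  L1: P0=I P1=S P2=S  mem[L1]=40
13. P0: load  L0  bus=[BusRd,Flush]  L0: P0=S P1=I P2=S  mem[L0]=88
14. P2: load  L0  bus=[-]  L0: P0=S P1=I P2=S  mem[L0]=88
15. P0: store L1 := 16  bus=[BusRdX]  L1: P0=M P1=I P2=I  mem[L1]=40
16. P1: load  L0  bus=[BusRd]  L0: P0=S P1=S P2=S  mem[L0]=88
17. P0: load  L0  bus=[-]  L0: P0=S P1=S P2=S  mem[L0]=88
18. P2: load  L0  bus=[-]  L0: P0=S P1=S P2=S  mem[L0]=88
19. P1: load  L0  bus=[-]  L0: P0=S P1=S P2=S  mem[L0]=88
20. P1: load  L1  bus=[BusRd,Flush]  L1: P0=S P1=S P2=I  mem[L1]=16
21. P2: load  L1  bus=[BusRd]  L1: P0=S P1=S P2=S  mem[L1]=16
22. P2: load  L0  bus=[-]  L0: P0=S P1=S P2=S  mem[L0]=88
23. P2: load  L0  bus=[-]  L0: P0=S P1=S P2=S  mem[L0]=88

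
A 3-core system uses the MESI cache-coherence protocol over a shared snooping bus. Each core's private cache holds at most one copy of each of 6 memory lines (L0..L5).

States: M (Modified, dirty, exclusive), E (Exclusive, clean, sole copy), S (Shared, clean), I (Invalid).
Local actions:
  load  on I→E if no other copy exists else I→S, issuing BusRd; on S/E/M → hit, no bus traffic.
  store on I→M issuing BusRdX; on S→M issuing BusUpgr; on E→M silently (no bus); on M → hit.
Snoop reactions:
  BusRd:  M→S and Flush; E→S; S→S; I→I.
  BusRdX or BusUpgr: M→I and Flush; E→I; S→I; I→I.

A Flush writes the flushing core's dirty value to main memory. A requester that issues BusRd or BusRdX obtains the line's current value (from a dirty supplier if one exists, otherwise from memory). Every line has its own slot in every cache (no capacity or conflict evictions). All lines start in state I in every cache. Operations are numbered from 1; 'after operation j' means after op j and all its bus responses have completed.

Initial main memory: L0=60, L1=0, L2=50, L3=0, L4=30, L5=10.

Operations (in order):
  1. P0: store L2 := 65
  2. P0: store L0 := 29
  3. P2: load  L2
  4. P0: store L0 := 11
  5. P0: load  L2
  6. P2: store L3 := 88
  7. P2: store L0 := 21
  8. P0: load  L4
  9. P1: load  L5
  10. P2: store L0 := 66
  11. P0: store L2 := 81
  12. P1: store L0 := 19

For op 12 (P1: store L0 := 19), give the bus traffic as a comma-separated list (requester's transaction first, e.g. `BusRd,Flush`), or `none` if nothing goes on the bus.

bus = BusRdX,Flush

[1] P0: store L2 := 65 | P0:M(65), P1:I, P2:I | bus: BusRdX
[2] P0: store L0 := 29 | P0:M(29), P1:I, P2:I | bus: BusRdX
[3] P2: load  L2 | P0:S(65), P1:I, P2:S(65) | bus: BusRd,Flush
[4] P0: store L0 := 11 | P0:M(11), P1:I, P2:I | bus: none
[5] P0: load  L2 | P0:S(65), P1:I, P2:S(65) | bus: none
[6] P2: store L3 := 88 | P0:I, P1:I, P2:M(88) | bus: BusRdX
[7] P2: store L0 := 21 | P0:I, P1:I, P2:M(21) | bus: BusRdX,Flush
[8] P0: load  L4 | P0:E(30), P1:I, P2:I | bus: BusRd
[9] P1: load  L5 | P0:I, P1:E(10), P2:I | bus: BusRd
[10] P2: store L0 := 66 | P0:I, P1:I, P2:M(66) | bus: none
[11] P0: store L2 := 81 | P0:M(81), P1:I, P2:I | bus: BusUpgr
[12] P1: store L0 := 19 | P0:I, P1:M(19), P2:I | bus: BusRdX,Flush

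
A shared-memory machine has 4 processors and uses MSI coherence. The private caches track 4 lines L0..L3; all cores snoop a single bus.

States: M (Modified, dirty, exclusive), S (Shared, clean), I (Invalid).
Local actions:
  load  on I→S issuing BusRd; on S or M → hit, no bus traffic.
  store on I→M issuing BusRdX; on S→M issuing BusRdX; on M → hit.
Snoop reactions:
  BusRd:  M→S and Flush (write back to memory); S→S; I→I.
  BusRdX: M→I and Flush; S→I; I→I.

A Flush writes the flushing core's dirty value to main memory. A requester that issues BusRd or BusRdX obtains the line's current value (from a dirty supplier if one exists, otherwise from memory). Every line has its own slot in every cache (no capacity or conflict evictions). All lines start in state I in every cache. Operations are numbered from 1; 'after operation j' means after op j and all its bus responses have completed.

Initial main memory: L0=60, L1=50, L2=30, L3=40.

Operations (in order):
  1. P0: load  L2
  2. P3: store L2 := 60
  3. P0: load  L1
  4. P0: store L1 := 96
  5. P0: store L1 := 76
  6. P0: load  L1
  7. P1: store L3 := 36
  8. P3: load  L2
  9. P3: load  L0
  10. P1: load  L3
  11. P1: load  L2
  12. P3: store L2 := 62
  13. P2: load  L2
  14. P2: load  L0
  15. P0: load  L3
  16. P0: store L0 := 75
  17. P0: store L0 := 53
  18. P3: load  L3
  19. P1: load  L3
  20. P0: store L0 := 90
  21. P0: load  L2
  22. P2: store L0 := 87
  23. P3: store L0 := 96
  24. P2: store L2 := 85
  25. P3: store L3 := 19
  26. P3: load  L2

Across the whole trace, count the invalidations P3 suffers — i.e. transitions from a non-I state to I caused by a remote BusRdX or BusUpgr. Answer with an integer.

1. P0: load  L2  bus=[BusRd]  L2: P0=S P1=I P2=I P3=I  mem[L2]=30
2. P3: store L2 := 60  bus=[BusRdX]  L2: P0=I P1=I P2=I P3=M  mem[L2]=30
3. P0: load  L1  bus=[BusRd]  L1: P0=S P1=I P2=I P3=I  mem[L1]=50
4. P0: store L1 := 96  bus=[BusRdX]  L1: P0=M P1=I P2=I P3=I  mem[L1]=50
5. P0: store L1 := 76  bus=[-]  L1: P0=M P1=I P2=I P3=I  mem[L1]=50
6. P0: load  L1  bus=[-]  L1: P0=M P1=I P2=I P3=I  mem[L1]=50
7. P1: store L3 := 36  bus=[BusRdX]  L3: P0=I P1=M P2=I P3=I  mem[L3]=40
8. P3: load  L2  bus=[-]  L2: P0=I P1=I P2=I P3=M  mem[L2]=30
9. P3: load  L0  bus=[BusRd]  L0: P0=I P1=I P2=I P3=S  mem[L0]=60
10. P1: load  L3  bus=[-]  L3: P0=I P1=M P2=I P3=I  mem[L3]=40
11. P1: load  L2  bus=[BusRd,Flush]  L2: P0=I P1=S P2=I P3=S  mem[L2]=60
12. P3: store L2 := 62  bus=[BusRdX]  L2: P0=I P1=I P2=I P3=M  mem[L2]=60
13. P2: load  L2  bus=[BusRd,Flush]  L2: P0=I P1=I P2=S P3=S  mem[L2]=62
14. P2: load  L0  bus=[BusRd]  L0: P0=I P1=I P2=S P3=S  mem[L0]=60
15. P0: load  L3  bus=[BusRd,Flush]  L3: P0=S P1=S P2=I P3=I  mem[L3]=36
16. P0: store L0 := 75  bus=[BusRdX]  L0: P0=M P1=I P2=I P3=I  mem[L0]=60
17. P0: store L0 := 53  bus=[-]  L0: P0=M P1=I P2=I P3=I  mem[L0]=60
18. P3: load  L3  bus=[BusRd]  L3: P0=S P1=S P2=I P3=S  mem[L3]=36
19. P1: load  L3  bus=[-]  L3: P0=S P1=S P2=I P3=S  mem[L3]=36
20. P0: store L0 := 90  bus=[-]  L0: P0=M P1=I P2=I P3=I  mem[L0]=60
21. P0: load  L2  bus=[BusRd]  L2: P0=S P1=I P2=S P3=S  mem[L2]=62
22. P2: store L0 := 87  bus=[BusRdX,Flush]  L0: P0=I P1=I P2=M P3=I  mem[L0]=90
23. P3: store L0 := 96  bus=[BusRdX,Flush]  L0: P0=I P1=I P2=I P3=M  mem[L0]=87
24. P2: store L2 := 85  bus=[BusRdX]  L2: P0=I P1=I P2=M P3=I  mem[L2]=62
25. P3: store L3 := 19  bus=[BusRdX]  L3: P0=I P1=I P2=I P3=M  mem[L3]=36
26. P3: load  L2  bus=[BusRd,Flush]  L2: P0=I P1=I P2=S P3=S  mem[L2]=85

invalidations = 2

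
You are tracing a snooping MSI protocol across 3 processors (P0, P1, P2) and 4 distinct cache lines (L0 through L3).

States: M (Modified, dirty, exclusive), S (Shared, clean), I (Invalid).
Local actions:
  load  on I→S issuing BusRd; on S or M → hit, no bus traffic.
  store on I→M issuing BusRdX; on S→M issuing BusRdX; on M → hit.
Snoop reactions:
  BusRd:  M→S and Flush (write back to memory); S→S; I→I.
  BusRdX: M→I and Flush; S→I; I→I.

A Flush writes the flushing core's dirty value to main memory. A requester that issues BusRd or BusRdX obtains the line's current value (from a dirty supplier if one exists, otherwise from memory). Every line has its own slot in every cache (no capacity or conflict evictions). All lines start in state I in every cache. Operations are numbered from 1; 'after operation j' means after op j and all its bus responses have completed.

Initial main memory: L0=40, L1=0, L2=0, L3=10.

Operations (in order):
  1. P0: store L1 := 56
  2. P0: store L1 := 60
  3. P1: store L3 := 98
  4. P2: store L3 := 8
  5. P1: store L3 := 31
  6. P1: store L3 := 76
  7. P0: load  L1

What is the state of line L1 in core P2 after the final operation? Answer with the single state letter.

state = I

1. P0: store L1 := 56  bus=[BusRdX]  L1: P0=M P1=I P2=I  mem[L1]=0
2. P0: store L1 := 60  bus=[-]  L1: P0=M P1=I P2=I  mem[L1]=0
3. P1: store L3 := 98  bus=[BusRdX]  L3: P0=I P1=M P2=I  mem[L3]=10
4. P2: store L3 := 8  bus=[BusRdX,Flush]  L3: P0=I P1=I P2=M  mem[L3]=98
5. P1: store L3 := 31  bus=[BusRdX,Flush]  L3: P0=I P1=M P2=I  mem[L3]=8
6. P1: store L3 := 76  bus=[-]  L3: P0=I P1=M P2=I  mem[L3]=8
7. P0: load  L1  bus=[-]  L1: P0=M P1=I P2=I  mem[L1]=0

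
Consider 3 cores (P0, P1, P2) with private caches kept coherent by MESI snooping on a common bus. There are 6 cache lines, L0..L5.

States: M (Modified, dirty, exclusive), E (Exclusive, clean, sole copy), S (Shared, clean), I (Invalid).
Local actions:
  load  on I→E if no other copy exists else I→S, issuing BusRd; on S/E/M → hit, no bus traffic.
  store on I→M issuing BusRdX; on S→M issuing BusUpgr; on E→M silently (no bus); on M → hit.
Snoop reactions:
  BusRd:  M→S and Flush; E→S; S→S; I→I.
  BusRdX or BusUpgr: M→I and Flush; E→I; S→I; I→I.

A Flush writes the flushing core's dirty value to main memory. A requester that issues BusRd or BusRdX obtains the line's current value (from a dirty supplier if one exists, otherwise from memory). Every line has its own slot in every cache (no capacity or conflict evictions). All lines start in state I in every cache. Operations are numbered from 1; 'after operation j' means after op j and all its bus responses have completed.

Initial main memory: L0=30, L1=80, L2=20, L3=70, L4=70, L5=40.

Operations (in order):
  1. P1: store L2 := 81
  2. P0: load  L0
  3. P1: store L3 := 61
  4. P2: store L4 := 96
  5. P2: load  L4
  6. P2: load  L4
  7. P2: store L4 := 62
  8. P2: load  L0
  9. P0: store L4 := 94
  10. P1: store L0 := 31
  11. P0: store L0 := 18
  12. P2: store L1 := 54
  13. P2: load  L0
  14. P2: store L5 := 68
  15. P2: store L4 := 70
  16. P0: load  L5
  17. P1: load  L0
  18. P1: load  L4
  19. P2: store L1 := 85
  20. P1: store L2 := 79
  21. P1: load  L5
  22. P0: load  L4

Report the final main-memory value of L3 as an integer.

step 1: P1: store L2 := 81  ⟶  IMI  (L2)  txn=BusRdX  M[L2]=20
step 2: P0: load  L0  ⟶  EII  (L0)  txn=BusRd  M[L0]=30
step 3: P1: store L3 := 61  ⟶  IMI  (L3)  txn=BusRdX  M[L3]=70
step 4: P2: store L4 := 96  ⟶  IIM  (L4)  txn=BusRdX  M[L4]=70
step 5: P2: load  L4  ⟶  IIM  (L4)  txn=∅  M[L4]=70
step 6: P2: load  L4  ⟶  IIM  (L4)  txn=∅  M[L4]=70
step 7: P2: store L4 := 62  ⟶  IIM  (L4)  txn=∅  M[L4]=70
step 8: P2: load  L0  ⟶  SIS  (L0)  txn=BusRd  M[L0]=30
step 9: P0: store L4 := 94  ⟶  MII  (L4)  txn=BusRdX+Flush  M[L4]=62
step 10: P1: store L0 := 31  ⟶  IMI  (L0)  txn=BusRdX  M[L0]=30
step 11: P0: store L0 := 18  ⟶  MII  (L0)  txn=BusRdX+Flush  M[L0]=31
step 12: P2: store L1 := 54  ⟶  IIM  (L1)  txn=BusRdX  M[L1]=80
step 13: P2: load  L0  ⟶  SIS  (L0)  txn=BusRd+Flush  M[L0]=18
step 14: P2: store L5 := 68  ⟶  IIM  (L5)  txn=BusRdX  M[L5]=40
step 15: P2: store L4 := 70  ⟶  IIM  (L4)  txn=BusRdX+Flush  M[L4]=94
step 16: P0: load  L5  ⟶  SIS  (L5)  txn=BusRd+Flush  M[L5]=68
step 17: P1: load  L0  ⟶  SSS  (L0)  txn=BusRd  M[L0]=18
step 18: P1: load  L4  ⟶  ISS  (L4)  txn=BusRd+Flush  M[L4]=70
step 19: P2: store L1 := 85  ⟶  IIM  (L1)  txn=∅  M[L1]=80
step 20: P1: store L2 := 79  ⟶  IMI  (L2)  txn=∅  M[L2]=20
step 21: P1: load  L5  ⟶  SSS  (L5)  txn=BusRd  M[L5]=68
step 22: P0: load  L4  ⟶  SSS  (L4)  txn=BusRd  M[L4]=70

memory[L3] = 70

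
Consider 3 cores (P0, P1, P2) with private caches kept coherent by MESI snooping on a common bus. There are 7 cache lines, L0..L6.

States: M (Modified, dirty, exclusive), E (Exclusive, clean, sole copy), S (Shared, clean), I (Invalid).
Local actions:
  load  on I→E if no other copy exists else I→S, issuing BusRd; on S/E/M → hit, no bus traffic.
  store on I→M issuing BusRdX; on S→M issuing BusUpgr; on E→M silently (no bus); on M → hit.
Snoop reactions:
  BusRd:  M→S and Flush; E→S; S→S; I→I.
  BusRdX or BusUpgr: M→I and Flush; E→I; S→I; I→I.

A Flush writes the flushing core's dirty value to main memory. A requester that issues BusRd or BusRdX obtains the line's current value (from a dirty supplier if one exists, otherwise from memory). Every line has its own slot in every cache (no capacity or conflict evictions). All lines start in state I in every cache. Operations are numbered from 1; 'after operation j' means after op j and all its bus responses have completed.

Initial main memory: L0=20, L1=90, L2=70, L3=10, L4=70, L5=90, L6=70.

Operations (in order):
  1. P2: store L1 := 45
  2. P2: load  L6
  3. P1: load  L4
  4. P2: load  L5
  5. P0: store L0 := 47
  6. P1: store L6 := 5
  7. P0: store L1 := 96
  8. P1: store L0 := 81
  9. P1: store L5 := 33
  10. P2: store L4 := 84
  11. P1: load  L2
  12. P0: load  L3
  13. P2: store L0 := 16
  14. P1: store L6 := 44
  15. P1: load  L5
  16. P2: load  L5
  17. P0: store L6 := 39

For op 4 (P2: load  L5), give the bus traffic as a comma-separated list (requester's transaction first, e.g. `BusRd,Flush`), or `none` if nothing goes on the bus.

  op1 P2: store L1 := 45 → I/I/M on L1; bus BusRdX; mem=90
  op2 P2: load  L6 → I/I/E on L6; bus BusRd; mem=70
  op3 P1: load  L4 → I/E/I on L4; bus BusRd; mem=70
  op4 P2: load  L5 → I/I/E on L5; bus BusRd; mem=90
  op5 P0: store L0 := 47 → M/I/I on L0; bus BusRdX; mem=20
  op6 P1: store L6 := 5 → I/M/I on L6; bus BusRdX; mem=70
  op7 P0: store L1 := 96 → M/I/I on L1; bus BusRdX Flush; mem=45
  op8 P1: store L0 := 81 → I/M/I on L0; bus BusRdX Flush; mem=47
  op9 P1: store L5 := 33 → I/M/I on L5; bus BusRdX; mem=90
  op10 P2: store L4 := 84 → I/I/M on L4; bus BusRdX; mem=70
  op11 P1: load  L2 → I/E/I on L2; bus BusRd; mem=70
  op12 P0: load  L3 → E/I/I on L3; bus BusRd; mem=10
  op13 P2: store L0 := 16 → I/I/M on L0; bus BusRdX Flush; mem=81
  op14 P1: store L6 := 44 → I/M/I on L6; bus (none); mem=70
  op15 P1: load  L5 → I/M/I on L5; bus (none); mem=90
  op16 P2: load  L5 → I/S/S on L5; bus BusRd Flush; mem=33
  op17 P0: store L6 := 39 → M/I/I on L6; bus BusRdX Flush; mem=44

bus = BusRd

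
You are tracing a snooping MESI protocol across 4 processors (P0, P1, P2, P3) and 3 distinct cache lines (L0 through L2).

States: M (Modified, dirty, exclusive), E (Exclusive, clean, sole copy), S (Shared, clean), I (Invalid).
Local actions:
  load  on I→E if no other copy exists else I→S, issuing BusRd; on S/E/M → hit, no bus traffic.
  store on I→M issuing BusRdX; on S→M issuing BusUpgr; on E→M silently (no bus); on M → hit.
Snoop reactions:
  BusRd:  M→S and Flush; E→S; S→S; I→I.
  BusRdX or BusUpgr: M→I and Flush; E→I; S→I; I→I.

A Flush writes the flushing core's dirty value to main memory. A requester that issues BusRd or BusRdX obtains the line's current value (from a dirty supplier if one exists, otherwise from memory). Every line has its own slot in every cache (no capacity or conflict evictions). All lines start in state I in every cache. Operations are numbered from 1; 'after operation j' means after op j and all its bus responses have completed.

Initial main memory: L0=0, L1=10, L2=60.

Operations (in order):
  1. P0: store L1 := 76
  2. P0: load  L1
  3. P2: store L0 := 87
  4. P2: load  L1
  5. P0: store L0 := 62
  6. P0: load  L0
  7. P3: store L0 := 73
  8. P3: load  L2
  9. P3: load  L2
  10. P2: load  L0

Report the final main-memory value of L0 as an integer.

memory[L0] = 73

step 1: P0: store L1 := 76  ⟶  MIII  (L1)  txn=BusRdX  M[L1]=10
step 2: P0: load  L1  ⟶  MIII  (L1)  txn=∅  M[L1]=10
step 3: P2: store L0 := 87  ⟶  IIMI  (L0)  txn=BusRdX  M[L0]=0
step 4: P2: load  L1  ⟶  SISI  (L1)  txn=BusRd+Flush  M[L1]=76
step 5: P0: store L0 := 62  ⟶  MIII  (L0)  txn=BusRdX+Flush  M[L0]=87
step 6: P0: load  L0  ⟶  MIII  (L0)  txn=∅  M[L0]=87
step 7: P3: store L0 := 73  ⟶  IIIM  (L0)  txn=BusRdX+Flush  M[L0]=62
step 8: P3: load  L2  ⟶  IIIE  (L2)  txn=BusRd  M[L2]=60
step 9: P3: load  L2  ⟶  IIIE  (L2)  txn=∅  M[L2]=60
step 10: P2: load  L0  ⟶  IISS  (L0)  txn=BusRd+Flush  M[L0]=73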